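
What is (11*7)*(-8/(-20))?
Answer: 154/5 ≈ 30.800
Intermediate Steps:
(11*7)*(-8/(-20)) = 77*(-8*(-1/20)) = 77*(2/5) = 154/5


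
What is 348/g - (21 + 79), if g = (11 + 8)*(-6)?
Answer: -1958/19 ≈ -103.05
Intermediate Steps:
g = -114 (g = 19*(-6) = -114)
348/g - (21 + 79) = 348/(-114) - (21 + 79) = 348*(-1/114) - 1*100 = -58/19 - 100 = -1958/19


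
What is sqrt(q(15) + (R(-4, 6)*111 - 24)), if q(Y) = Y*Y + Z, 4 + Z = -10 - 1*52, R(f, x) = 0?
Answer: 3*sqrt(15) ≈ 11.619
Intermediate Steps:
Z = -66 (Z = -4 + (-10 - 1*52) = -4 + (-10 - 52) = -4 - 62 = -66)
q(Y) = -66 + Y**2 (q(Y) = Y*Y - 66 = Y**2 - 66 = -66 + Y**2)
sqrt(q(15) + (R(-4, 6)*111 - 24)) = sqrt((-66 + 15**2) + (0*111 - 24)) = sqrt((-66 + 225) + (0 - 24)) = sqrt(159 - 24) = sqrt(135) = 3*sqrt(15)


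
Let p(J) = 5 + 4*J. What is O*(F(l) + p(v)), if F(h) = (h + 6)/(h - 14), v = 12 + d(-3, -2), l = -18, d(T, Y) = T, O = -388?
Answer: -32107/2 ≈ -16054.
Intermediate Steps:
v = 9 (v = 12 - 3 = 9)
F(h) = (6 + h)/(-14 + h)
O*(F(l) + p(v)) = -388*((6 - 18)/(-14 - 18) + (5 + 4*9)) = -388*(-12/(-32) + (5 + 36)) = -388*(-1/32*(-12) + 41) = -388*(3/8 + 41) = -388*331/8 = -32107/2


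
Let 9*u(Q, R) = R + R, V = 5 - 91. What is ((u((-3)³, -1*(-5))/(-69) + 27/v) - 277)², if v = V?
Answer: 219368357365921/2852200836 ≈ 76912.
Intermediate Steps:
V = -86
v = -86
u(Q, R) = 2*R/9 (u(Q, R) = (R + R)/9 = (2*R)/9 = 2*R/9)
((u((-3)³, -1*(-5))/(-69) + 27/v) - 277)² = (((2*(-1*(-5))/9)/(-69) + 27/(-86)) - 277)² = ((((2/9)*5)*(-1/69) + 27*(-1/86)) - 277)² = (((10/9)*(-1/69) - 27/86) - 277)² = ((-10/621 - 27/86) - 277)² = (-17627/53406 - 277)² = (-14811089/53406)² = 219368357365921/2852200836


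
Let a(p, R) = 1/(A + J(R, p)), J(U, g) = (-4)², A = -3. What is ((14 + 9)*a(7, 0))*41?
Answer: 943/13 ≈ 72.538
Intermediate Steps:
J(U, g) = 16
a(p, R) = 1/13 (a(p, R) = 1/(-3 + 16) = 1/13)
((14 + 9)*a(7, 0))*41 = ((14 + 9)*(1/13))*41 = (23*(1/13))*41 = (23/13)*41 = 943/13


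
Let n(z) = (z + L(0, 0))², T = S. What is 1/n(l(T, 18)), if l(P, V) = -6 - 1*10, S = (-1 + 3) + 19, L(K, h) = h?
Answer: 1/256 ≈ 0.0039063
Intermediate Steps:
S = 21 (S = 2 + 19 = 21)
T = 21
l(P, V) = -16 (l(P, V) = -6 - 10 = -16)
n(z) = z² (n(z) = (z + 0)² = z²)
1/n(l(T, 18)) = 1/((-16)²) = 1/256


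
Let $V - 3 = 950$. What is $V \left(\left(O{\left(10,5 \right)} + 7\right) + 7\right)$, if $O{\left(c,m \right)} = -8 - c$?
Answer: $-3812$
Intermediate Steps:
$V = 953$ ($V = 3 + 950 = 953$)
$V \left(\left(O{\left(10,5 \right)} + 7\right) + 7\right) = 953 \left(\left(\left(-8 - 10\right) + 7\right) + 7\right) = 953 \left(\left(-18 + 7\right) + 7\right) = 953 \left(-11 + 7\right) = 953 \left(-4\right) = -3812$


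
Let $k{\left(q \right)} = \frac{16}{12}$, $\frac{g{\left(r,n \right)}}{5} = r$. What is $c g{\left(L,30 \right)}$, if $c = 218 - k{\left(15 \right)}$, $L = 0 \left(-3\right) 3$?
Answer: $0$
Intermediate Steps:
$L = 0$ ($L = 0 \cdot 3 = 0$)
$g{\left(r,n \right)} = 5 r$
$k{\left(q \right)} = \frac{4}{3}$ ($k{\left(q \right)} = 16 \cdot \frac{1}{12} = \frac{4}{3}$)
$c = \frac{650}{3}$ ($c = 218 - \frac{4}{3} = \frac{650}{3} \approx 216.67$)
$c g{\left(L,30 \right)} = \frac{650 \cdot 5 \cdot 0}{3} = \frac{650}{3} \cdot 0 = 0$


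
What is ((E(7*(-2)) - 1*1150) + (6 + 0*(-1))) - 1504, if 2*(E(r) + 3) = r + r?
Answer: -2665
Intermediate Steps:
E(r) = -3 + r (E(r) = -3 + (r + r)/2 = -3 + (2*r)/2 = -3 + r)
((E(7*(-2)) - 1*1150) + (6 + 0*(-1))) - 1504 = (((-3 + 7*(-2)) - 1*1150) + (6 + 0*(-1))) - 1504 = (((-3 - 14) - 1150) + (6 + 0)) - 1504 = ((-17 - 1150) + 6) - 1504 = (-1167 + 6) - 1504 = -1161 - 1504 = -2665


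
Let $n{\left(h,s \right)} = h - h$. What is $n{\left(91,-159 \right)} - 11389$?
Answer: $-11389$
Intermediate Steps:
$n{\left(h,s \right)} = 0$
$n{\left(91,-159 \right)} - 11389 = 0 - 11389 = -11389$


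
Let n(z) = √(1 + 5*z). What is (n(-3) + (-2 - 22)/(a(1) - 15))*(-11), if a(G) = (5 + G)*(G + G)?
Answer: -88 - 11*I*√14 ≈ -88.0 - 41.158*I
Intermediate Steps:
a(G) = 2*G*(5 + G) (a(G) = (5 + G)*(2*G) = 2*G*(5 + G))
(n(-3) + (-2 - 22)/(a(1) - 15))*(-11) = (√(1 + 5*(-3)) + (-2 - 22)/(2*1*(5 + 1) - 15))*(-11) = (√(1 - 15) - 24/(2*1*6 - 15))*(-11) = (√(-14) - 24/(12 - 15))*(-11) = (I*√14 - 24/(-3))*(-11) = (I*√14 - 24*(-⅓))*(-11) = (I*√14 + 8)*(-11) = (8 + I*√14)*(-11) = -88 - 11*I*√14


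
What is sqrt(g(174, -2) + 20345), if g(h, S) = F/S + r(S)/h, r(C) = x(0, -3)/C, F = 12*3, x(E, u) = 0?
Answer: sqrt(20327) ≈ 142.57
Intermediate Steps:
F = 36
r(C) = 0 (r(C) = 0/C = 0)
g(h, S) = 36/S (g(h, S) = 36/S + 0/h = 36/S + 0 = 36/S)
sqrt(g(174, -2) + 20345) = sqrt(36/(-2) + 20345) = sqrt(36*(-1/2) + 20345) = sqrt(-18 + 20345) = sqrt(20327)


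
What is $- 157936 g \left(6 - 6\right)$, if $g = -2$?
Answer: $0$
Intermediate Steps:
$- 157936 g \left(6 - 6\right) = - 157936 \left(- 2 \left(6 - 6\right)\right) = - 157936 \left(\left(-2\right) 0\right) = \left(-157936\right) 0 = 0$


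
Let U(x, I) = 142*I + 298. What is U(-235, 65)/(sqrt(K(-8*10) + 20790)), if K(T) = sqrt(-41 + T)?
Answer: 9528*sqrt(11)/(11*sqrt(1890 + I)) ≈ 66.081 - 0.017482*I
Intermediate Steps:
U(x, I) = 298 + 142*I
U(-235, 65)/(sqrt(K(-8*10) + 20790)) = (298 + 142*65)/(sqrt(sqrt(-41 - 8*10) + 20790)) = (298 + 9230)/(sqrt(sqrt(-41 - 80) + 20790)) = 9528/(sqrt(sqrt(-121) + 20790)) = 9528/(sqrt(11*I + 20790)) = 9528/(sqrt(20790 + 11*I)) = 9528/sqrt(20790 + 11*I)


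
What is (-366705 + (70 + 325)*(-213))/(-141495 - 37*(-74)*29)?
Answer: 450840/62093 ≈ 7.2607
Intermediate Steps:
(-366705 + (70 + 325)*(-213))/(-141495 - 37*(-74)*29) = (-366705 + 395*(-213))/(-141495 + 2738*29) = (-366705 - 84135)/(-141495 + 79402) = -450840/(-62093) = -450840*(-1/62093) = 450840/62093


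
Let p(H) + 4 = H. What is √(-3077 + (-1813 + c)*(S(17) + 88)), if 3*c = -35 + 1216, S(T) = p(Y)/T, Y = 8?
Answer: I*√37082253/17 ≈ 358.21*I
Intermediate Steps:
p(H) = -4 + H
S(T) = 4/T (S(T) = (-4 + 8)/T = 4/T)
c = 1181/3 (c = (-35 + 1216)/3 = (⅓)*1181 = 1181/3 ≈ 393.67)
√(-3077 + (-1813 + c)*(S(17) + 88)) = √(-3077 + (-1813 + 1181/3)*(4/17 + 88)) = √(-3077 - 4258*(4*(1/17) + 88)/3) = √(-3077 - 4258*(4/17 + 88)/3) = √(-3077 - 4258/3*1500/17) = √(-3077 - 2129000/17) = √(-2181309/17) = I*√37082253/17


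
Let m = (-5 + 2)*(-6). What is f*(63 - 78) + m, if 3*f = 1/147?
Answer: 2641/147 ≈ 17.966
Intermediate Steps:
f = 1/441 (f = (⅓)/147 = (⅓)*(1/147) = 1/441 ≈ 0.0022676)
m = 18 (m = -3*(-6) = 18)
f*(63 - 78) + m = (63 - 78)/441 + 18 = (1/441)*(-15) + 18 = -5/147 + 18 = 2641/147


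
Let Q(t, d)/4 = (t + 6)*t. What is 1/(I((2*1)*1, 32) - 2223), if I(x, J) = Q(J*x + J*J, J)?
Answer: 1/4758865 ≈ 2.1013e-7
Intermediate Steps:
Q(t, d) = 4*t*(6 + t) (Q(t, d) = 4*((t + 6)*t) = 4*((6 + t)*t) = 4*(t*(6 + t)) = 4*t*(6 + t))
I(x, J) = 4*(J² + J*x)*(6 + J² + J*x) (I(x, J) = 4*(J*x + J*J)*(6 + (J*x + J*J)) = 4*(J*x + J²)*(6 + (J*x + J²)) = 4*(J² + J*x)*(6 + (J² + J*x)) = 4*(J² + J*x)*(6 + J² + J*x))
1/(I((2*1)*1, 32) - 2223) = 1/(4*32*(6 + 32*(32 + (2*1)*1))*(32 + (2*1)*1) - 2223) = 1/(4*32*(6 + 32*(32 + 2*1))*(32 + 2*1) - 2223) = 1/(4*32*(6 + 32*(32 + 2))*(32 + 2) - 2223) = 1/(4*32*(6 + 32*34)*34 - 2223) = 1/(4*32*(6 + 1088)*34 - 2223) = 1/(4*32*1094*34 - 2223) = 1/(4761088 - 2223) = 1/4758865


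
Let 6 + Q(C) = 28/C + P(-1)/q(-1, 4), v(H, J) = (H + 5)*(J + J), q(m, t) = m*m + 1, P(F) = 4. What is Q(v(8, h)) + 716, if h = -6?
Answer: 27761/39 ≈ 711.82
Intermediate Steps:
q(m, t) = 1 + m**2 (q(m, t) = m**2 + 1 = 1 + m**2)
v(H, J) = 2*J*(5 + H) (v(H, J) = (5 + H)*(2*J) = 2*J*(5 + H))
Q(C) = -4 + 28/C (Q(C) = -6 + (28/C + 4/(1 + (-1)**2)) = -6 + (28/C + 4/(1 + 1)) = -6 + (28/C + 4/2) = -6 + (28/C + 4*(1/2)) = -6 + (28/C + 2) = -6 + (2 + 28/C) = -4 + 28/C)
Q(v(8, h)) + 716 = (-4 + 28/((2*(-6)*(5 + 8)))) + 716 = (-4 + 28/((2*(-6)*13))) + 716 = (-4 + 28/(-156)) + 716 = (-4 + 28*(-1/156)) + 716 = (-4 - 7/39) + 716 = -163/39 + 716 = 27761/39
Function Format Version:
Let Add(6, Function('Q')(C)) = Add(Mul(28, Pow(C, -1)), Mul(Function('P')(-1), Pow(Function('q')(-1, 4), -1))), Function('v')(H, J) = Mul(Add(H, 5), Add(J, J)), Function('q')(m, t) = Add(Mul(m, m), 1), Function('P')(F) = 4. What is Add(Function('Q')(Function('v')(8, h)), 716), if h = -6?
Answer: Rational(27761, 39) ≈ 711.82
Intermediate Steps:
Function('q')(m, t) = Add(1, Pow(m, 2)) (Function('q')(m, t) = Add(Pow(m, 2), 1) = Add(1, Pow(m, 2)))
Function('v')(H, J) = Mul(2, J, Add(5, H)) (Function('v')(H, J) = Mul(Add(5, H), Mul(2, J)) = Mul(2, J, Add(5, H)))
Function('Q')(C) = Add(-4, Mul(28, Pow(C, -1))) (Function('Q')(C) = Add(-6, Add(Mul(28, Pow(C, -1)), Mul(4, Pow(Add(1, Pow(-1, 2)), -1)))) = Add(-6, Add(Mul(28, Pow(C, -1)), Mul(4, Pow(Add(1, 1), -1)))) = Add(-6, Add(Mul(28, Pow(C, -1)), Mul(4, Pow(2, -1)))) = Add(-6, Add(Mul(28, Pow(C, -1)), Mul(4, Rational(1, 2)))) = Add(-6, Add(Mul(28, Pow(C, -1)), 2)) = Add(-6, Add(2, Mul(28, Pow(C, -1)))) = Add(-4, Mul(28, Pow(C, -1))))
Add(Function('Q')(Function('v')(8, h)), 716) = Add(Add(-4, Mul(28, Pow(Mul(2, -6, Add(5, 8)), -1))), 716) = Add(Add(-4, Mul(28, Pow(Mul(2, -6, 13), -1))), 716) = Add(Add(-4, Mul(28, Pow(-156, -1))), 716) = Add(Add(-4, Mul(28, Rational(-1, 156))), 716) = Add(Add(-4, Rational(-7, 39)), 716) = Add(Rational(-163, 39), 716) = Rational(27761, 39)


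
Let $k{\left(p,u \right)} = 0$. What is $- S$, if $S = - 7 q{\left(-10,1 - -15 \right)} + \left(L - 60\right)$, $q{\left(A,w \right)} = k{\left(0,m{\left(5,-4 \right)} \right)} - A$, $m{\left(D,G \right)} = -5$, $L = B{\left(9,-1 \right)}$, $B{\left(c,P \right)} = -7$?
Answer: $137$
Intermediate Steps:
$L = -7$
$q{\left(A,w \right)} = - A$ ($q{\left(A,w \right)} = 0 - A = - A$)
$S = -137$ ($S = - 7 \left(\left(-1\right) \left(-10\right)\right) - 67 = \left(-7\right) 10 - 67 = -70 - 67 = -137$)
$- S = \left(-1\right) \left(-137\right) = 137$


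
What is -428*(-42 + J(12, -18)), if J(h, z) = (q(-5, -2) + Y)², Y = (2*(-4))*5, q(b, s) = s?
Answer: -737016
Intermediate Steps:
Y = -40 (Y = -8*5 = -40)
J(h, z) = 1764 (J(h, z) = (-2 - 40)² = (-42)² = 1764)
-428*(-42 + J(12, -18)) = -428*(-42 + 1764) = -428*1722 = -737016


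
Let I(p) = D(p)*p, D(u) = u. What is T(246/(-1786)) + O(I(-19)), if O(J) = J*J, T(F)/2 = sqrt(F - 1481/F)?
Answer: 130321 + 4*sqrt(32430152574690)/109839 ≈ 1.3053e+5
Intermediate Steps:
I(p) = p**2 (I(p) = p*p = p**2)
T(F) = 2*sqrt(F - 1481/F)
O(J) = J**2
T(246/(-1786)) + O(I(-19)) = 2*sqrt(246/(-1786) - 1481/(246/(-1786))) + ((-19)**2)**2 = 2*sqrt(246*(-1/1786) - 1481/(246*(-1/1786))) + 361**2 = 2*sqrt(-123/893 - 1481/(-123/893)) + 130321 = 2*sqrt(-123/893 - 1481*(-893/123)) + 130321 = 2*sqrt(-123/893 + 1322533/123) + 130321 = 2*sqrt(1181006840/109839) + 130321 = 2*(2*sqrt(32430152574690)/109839) + 130321 = 4*sqrt(32430152574690)/109839 + 130321 = 130321 + 4*sqrt(32430152574690)/109839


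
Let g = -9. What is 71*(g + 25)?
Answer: 1136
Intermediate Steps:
71*(g + 25) = 71*(-9 + 25) = 71*16 = 1136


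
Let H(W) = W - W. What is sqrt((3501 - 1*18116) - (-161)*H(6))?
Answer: I*sqrt(14615) ≈ 120.89*I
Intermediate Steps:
H(W) = 0
sqrt((3501 - 1*18116) - (-161)*H(6)) = sqrt((3501 - 1*18116) - (-161)*0) = sqrt((3501 - 18116) - 1*0) = sqrt(-14615 + 0) = sqrt(-14615) = I*sqrt(14615)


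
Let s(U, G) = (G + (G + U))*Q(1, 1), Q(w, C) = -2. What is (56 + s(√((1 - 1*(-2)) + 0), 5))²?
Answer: 1308 - 144*√3 ≈ 1058.6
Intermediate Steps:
s(U, G) = -4*G - 2*U (s(U, G) = (G + (G + U))*(-2) = (U + 2*G)*(-2) = -4*G - 2*U)
(56 + s(√((1 - 1*(-2)) + 0), 5))² = (56 + (-4*5 - 2*√((1 - 1*(-2)) + 0)))² = (56 + (-20 - 2*√((1 + 2) + 0)))² = (56 + (-20 - 2*√(3 + 0)))² = (56 + (-20 - 2*√3))² = (36 - 2*√3)²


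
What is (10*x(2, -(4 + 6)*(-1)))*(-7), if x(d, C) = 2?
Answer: -140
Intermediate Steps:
(10*x(2, -(4 + 6)*(-1)))*(-7) = (10*2)*(-7) = 20*(-7) = -140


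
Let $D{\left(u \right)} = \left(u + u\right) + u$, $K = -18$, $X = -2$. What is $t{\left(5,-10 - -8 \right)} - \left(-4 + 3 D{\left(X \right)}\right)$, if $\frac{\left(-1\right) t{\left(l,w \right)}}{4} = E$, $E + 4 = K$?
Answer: $110$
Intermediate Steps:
$D{\left(u \right)} = 3 u$ ($D{\left(u \right)} = 2 u + u = 3 u$)
$E = -22$ ($E = -4 - 18 = -22$)
$t{\left(l,w \right)} = 88$ ($t{\left(l,w \right)} = \left(-4\right) \left(-22\right) = 88$)
$t{\left(5,-10 - -8 \right)} - \left(-4 + 3 D{\left(X \right)}\right) = 88 - \left(-4 + 3 \cdot 3 \left(-2\right)\right) = 88 + \left(\left(-3\right) \left(-6\right) + 4\right) = 88 + \left(18 + 4\right) = 88 + 22 = 110$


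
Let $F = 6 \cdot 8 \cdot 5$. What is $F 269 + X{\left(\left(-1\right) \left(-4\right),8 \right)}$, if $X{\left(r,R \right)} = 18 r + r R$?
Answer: $64664$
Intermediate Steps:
$X{\left(r,R \right)} = 18 r + R r$
$F = 240$ ($F = 48 \cdot 5 = 240$)
$F 269 + X{\left(\left(-1\right) \left(-4\right),8 \right)} = 240 \cdot 269 + \left(-1\right) \left(-4\right) \left(18 + 8\right) = 64560 + 4 \cdot 26 = 64560 + 104 = 64664$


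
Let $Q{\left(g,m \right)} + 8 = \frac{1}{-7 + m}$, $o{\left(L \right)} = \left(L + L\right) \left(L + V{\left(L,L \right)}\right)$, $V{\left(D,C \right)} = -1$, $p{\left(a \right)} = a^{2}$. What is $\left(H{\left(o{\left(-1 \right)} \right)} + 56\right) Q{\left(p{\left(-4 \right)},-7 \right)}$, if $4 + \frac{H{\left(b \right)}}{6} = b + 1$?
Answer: $- \frac{3503}{7} \approx -500.43$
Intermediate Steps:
$o{\left(L \right)} = 2 L \left(-1 + L\right)$ ($o{\left(L \right)} = \left(L + L\right) \left(L - 1\right) = 2 L \left(-1 + L\right)$)
$Q{\left(g,m \right)} = -8 + \frac{1}{-7 + m}$
$H{\left(b \right)} = -18 + 6 b$ ($H{\left(b \right)} = -24 + 6 \left(b + 1\right) = -24 + 6 \left(1 + b\right) = -24 + \left(6 + 6 b\right) = -18 + 6 b$)
$\left(H{\left(o{\left(-1 \right)} \right)} + 56\right) Q{\left(p{\left(-4 \right)},-7 \right)} = \left(\left(-18 + 6 \cdot 2 \left(-1\right) \left(-1 - 1\right)\right) + 56\right) \frac{57 - -56}{-7 - 7} = \left(\left(-18 + 6 \cdot 2 \left(-1\right) \left(-2\right)\right) + 56\right) \frac{57 + 56}{-14} = \left(\left(-18 + 6 \cdot 4\right) + 56\right) \left(\left(- \frac{1}{14}\right) 113\right) = \left(\left(-18 + 24\right) + 56\right) \left(- \frac{113}{14}\right) = \left(6 + 56\right) \left(- \frac{113}{14}\right) = 62 \left(- \frac{113}{14}\right) = - \frac{3503}{7}$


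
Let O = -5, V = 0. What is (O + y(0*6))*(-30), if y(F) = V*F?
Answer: 150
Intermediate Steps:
y(F) = 0 (y(F) = 0*F = 0)
(O + y(0*6))*(-30) = (-5 + 0)*(-30) = -5*(-30) = 150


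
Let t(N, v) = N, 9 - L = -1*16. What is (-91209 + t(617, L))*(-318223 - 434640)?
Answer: 68203364896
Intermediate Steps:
L = 25 (L = 9 - (-1)*16 = 9 - 1*(-16) = 9 + 16 = 25)
(-91209 + t(617, L))*(-318223 - 434640) = (-91209 + 617)*(-318223 - 434640) = -90592*(-752863) = 68203364896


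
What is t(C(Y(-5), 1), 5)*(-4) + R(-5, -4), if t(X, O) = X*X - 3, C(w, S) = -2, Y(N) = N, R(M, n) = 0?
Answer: -4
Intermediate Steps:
t(X, O) = -3 + X**2 (t(X, O) = X**2 - 3 = -3 + X**2)
t(C(Y(-5), 1), 5)*(-4) + R(-5, -4) = (-3 + (-2)**2)*(-4) + 0 = (-3 + 4)*(-4) + 0 = 1*(-4) + 0 = -4 + 0 = -4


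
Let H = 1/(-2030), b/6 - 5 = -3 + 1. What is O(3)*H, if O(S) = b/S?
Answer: -3/1015 ≈ -0.0029557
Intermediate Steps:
b = 18 (b = 30 + 6*(-3 + 1) = 30 + 6*(-2) = 30 - 12 = 18)
O(S) = 18/S
H = -1/2030 ≈ -0.00049261
O(3)*H = (18/3)*(-1/2030) = (18*(⅓))*(-1/2030) = 6*(-1/2030) = -3/1015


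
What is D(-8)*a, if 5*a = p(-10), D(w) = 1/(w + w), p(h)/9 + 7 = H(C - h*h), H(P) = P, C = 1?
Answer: 477/40 ≈ 11.925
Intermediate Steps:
p(h) = -54 - 9*h² (p(h) = -63 + 9*(1 - h*h) = -63 + 9*(1 - h²) = -63 + (9 - 9*h²) = -54 - 9*h²)
D(w) = 1/(2*w)
a = -954/5 (a = (-54 - 9*(-10)²)/5 = (-54 - 9*100)/5 = (-54 - 900)/5 = (⅕)*(-954) = -954/5 ≈ -190.80)
D(-8)*a = ((½)/(-8))*(-954/5) = ((½)*(-⅛))*(-954/5) = -1/16*(-954/5) = 477/40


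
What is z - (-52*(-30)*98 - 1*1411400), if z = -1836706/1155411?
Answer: 1454106015014/1155411 ≈ 1.2585e+6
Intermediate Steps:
z = -1836706/1155411 (z = -1836706*1/1155411 = -1836706/1155411 ≈ -1.5897)
z - (-52*(-30)*98 - 1*1411400) = -1836706/1155411 - (-52*(-30)*98 - 1*1411400) = -1836706/1155411 - (1560*98 - 1411400) = -1836706/1155411 - (152880 - 1411400) = -1836706/1155411 - 1*(-1258520) = -1836706/1155411 + 1258520 = 1454106015014/1155411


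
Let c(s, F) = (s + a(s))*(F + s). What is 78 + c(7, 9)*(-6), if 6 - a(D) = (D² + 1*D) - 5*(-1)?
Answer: 4686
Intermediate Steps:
a(D) = 1 - D - D² (a(D) = 6 - ((D² + 1*D) - 5*(-1)) = 6 - ((D² + D) + 5) = 6 - ((D + D²) + 5) = 6 - (5 + D + D²) = 6 + (-5 - D - D²) = 1 - D - D²)
c(s, F) = (1 - s²)*(F + s) (c(s, F) = (s + (1 - s - s²))*(F + s) = (1 - s²)*(F + s))
78 + c(7, 9)*(-6) = 78 + (9 + 7 - 1*7³ - 1*9*7²)*(-6) = 78 + (9 + 7 - 1*343 - 1*9*49)*(-6) = 78 + (9 + 7 - 343 - 441)*(-6) = 78 - 768*(-6) = 78 + 4608 = 4686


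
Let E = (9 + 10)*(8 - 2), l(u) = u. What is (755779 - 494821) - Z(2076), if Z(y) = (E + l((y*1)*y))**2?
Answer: -18575151551142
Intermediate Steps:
E = 114 (E = 19*6 = 114)
Z(y) = (114 + y**2)**2 (Z(y) = (114 + (y*1)*y)**2 = (114 + y*y)**2 = (114 + y**2)**2)
(755779 - 494821) - Z(2076) = (755779 - 494821) - (114 + 2076**2)**2 = 260958 - (114 + 4309776)**2 = 260958 - 1*4309890**2 = 260958 - 1*18575151812100 = 260958 - 18575151812100 = -18575151551142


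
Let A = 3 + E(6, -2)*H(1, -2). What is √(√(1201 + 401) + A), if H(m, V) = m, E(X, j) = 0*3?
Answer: √(3 + 3*√178) ≈ 6.5593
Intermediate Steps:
E(X, j) = 0
A = 3 (A = 3 + 0*1 = 3 + 0 = 3)
√(√(1201 + 401) + A) = √(√(1201 + 401) + 3) = √(√1602 + 3) = √(3*√178 + 3) = √(3 + 3*√178)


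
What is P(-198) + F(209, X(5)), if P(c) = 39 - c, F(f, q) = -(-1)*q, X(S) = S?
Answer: 242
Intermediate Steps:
F(f, q) = q
P(-198) + F(209, X(5)) = (39 - 1*(-198)) + 5 = (39 + 198) + 5 = 237 + 5 = 242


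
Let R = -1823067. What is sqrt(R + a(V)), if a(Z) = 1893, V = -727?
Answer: I*sqrt(1821174) ≈ 1349.5*I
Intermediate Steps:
sqrt(R + a(V)) = sqrt(-1823067 + 1893) = sqrt(-1821174) = I*sqrt(1821174)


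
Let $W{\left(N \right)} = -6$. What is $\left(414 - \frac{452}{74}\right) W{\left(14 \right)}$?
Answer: $- \frac{90552}{37} \approx -2447.4$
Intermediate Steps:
$\left(414 - \frac{452}{74}\right) W{\left(14 \right)} = \left(414 - \frac{452}{74}\right) \left(-6\right) = \left(414 - \frac{226}{37}\right) \left(-6\right) = \frac{15092}{37} \left(-6\right) = - \frac{90552}{37}$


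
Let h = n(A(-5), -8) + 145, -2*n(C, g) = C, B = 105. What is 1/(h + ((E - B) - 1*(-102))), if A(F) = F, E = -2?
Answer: 2/285 ≈ 0.0070175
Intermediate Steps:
n(C, g) = -C/2
h = 295/2 (h = -½*(-5) + 145 = 5/2 + 145 = 295/2 ≈ 147.50)
1/(h + ((E - B) - 1*(-102))) = 1/(295/2 + ((-2 - 1*105) - 1*(-102))) = 1/(295/2 + ((-2 - 105) + 102)) = 1/(295/2 + (-107 + 102)) = 1/(295/2 - 5) = 1/(285/2) = 2/285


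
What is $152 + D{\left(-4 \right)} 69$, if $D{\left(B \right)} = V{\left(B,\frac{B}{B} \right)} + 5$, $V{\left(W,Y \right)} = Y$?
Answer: $566$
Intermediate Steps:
$D{\left(B \right)} = 6$ ($D{\left(B \right)} = \frac{B}{B} + 5 = 1 + 5 = 6$)
$152 + D{\left(-4 \right)} 69 = 152 + 6 \cdot 69 = 152 + 414 = 566$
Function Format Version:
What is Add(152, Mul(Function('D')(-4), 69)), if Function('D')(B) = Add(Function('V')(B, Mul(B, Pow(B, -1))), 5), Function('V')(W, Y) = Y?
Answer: 566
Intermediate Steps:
Function('D')(B) = 6 (Function('D')(B) = Add(Mul(B, Pow(B, -1)), 5) = Add(1, 5) = 6)
Add(152, Mul(Function('D')(-4), 69)) = Add(152, Mul(6, 69)) = Add(152, 414) = 566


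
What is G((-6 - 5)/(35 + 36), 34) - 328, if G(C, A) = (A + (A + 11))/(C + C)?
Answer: -12825/22 ≈ -582.95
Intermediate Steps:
G(C, A) = (11 + 2*A)/(2*C) (G(C, A) = (A + (11 + A))/((2*C)) = (11 + 2*A)*(1/(2*C)) = (11 + 2*A)/(2*C))
G((-6 - 5)/(35 + 36), 34) - 328 = (11/2 + 34)/(((-6 - 5)/(35 + 36))) - 328 = (79/2)/(-11/71) - 328 = -71/11*79/2 - 328 = -5609/22 - 328 = -12825/22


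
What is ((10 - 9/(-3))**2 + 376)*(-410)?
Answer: -223450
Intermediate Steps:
((10 - 9/(-3))**2 + 376)*(-410) = ((10 - 9*(-1/3))**2 + 376)*(-410) = ((10 + 3)**2 + 376)*(-410) = (13**2 + 376)*(-410) = (169 + 376)*(-410) = 545*(-410) = -223450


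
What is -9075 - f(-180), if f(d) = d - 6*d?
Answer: -9975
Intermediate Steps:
f(d) = -5*d
-9075 - f(-180) = -9075 - (-5)*(-180) = -9075 - 1*900 = -9075 - 900 = -9975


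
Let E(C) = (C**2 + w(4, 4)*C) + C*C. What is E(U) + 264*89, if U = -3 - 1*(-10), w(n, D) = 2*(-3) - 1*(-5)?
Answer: 23587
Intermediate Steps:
w(n, D) = -1 (w(n, D) = -6 + 5 = -1)
U = 7 (U = -3 + 10 = 7)
E(C) = -C + 2*C**2 (E(C) = (C**2 - C) + C*C = (C**2 - C) + C**2 = -C + 2*C**2)
E(U) + 264*89 = 7*(-1 + 2*7) + 264*89 = 7*(-1 + 14) + 23496 = 7*13 + 23496 = 91 + 23496 = 23587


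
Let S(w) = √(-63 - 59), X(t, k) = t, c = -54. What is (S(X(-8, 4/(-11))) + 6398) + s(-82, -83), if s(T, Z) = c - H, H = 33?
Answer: 6311 + I*√122 ≈ 6311.0 + 11.045*I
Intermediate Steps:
S(w) = I*√122 (S(w) = √(-122) = I*√122)
s(T, Z) = -87 (s(T, Z) = -54 - 1*33 = -54 - 33 = -87)
(S(X(-8, 4/(-11))) + 6398) + s(-82, -83) = (I*√122 + 6398) - 87 = (6398 + I*√122) - 87 = 6311 + I*√122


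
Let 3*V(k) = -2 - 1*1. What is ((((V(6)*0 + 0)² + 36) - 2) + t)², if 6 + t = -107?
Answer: 6241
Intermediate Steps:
V(k) = -1 (V(k) = (-2 - 1*1)/3 = (-2 - 1)/3 = (⅓)*(-3) = -1)
t = -113 (t = -6 - 107 = -113)
((((V(6)*0 + 0)² + 36) - 2) + t)² = ((((-1*0 + 0)² + 36) - 2) - 113)² = ((((0 + 0)² + 36) - 2) - 113)² = (((0² + 36) - 2) - 113)² = (((0 + 36) - 2) - 113)² = ((36 - 2) - 113)² = (34 - 113)² = (-79)² = 6241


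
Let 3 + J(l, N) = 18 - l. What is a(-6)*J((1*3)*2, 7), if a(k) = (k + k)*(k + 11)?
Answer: -540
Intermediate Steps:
a(k) = 2*k*(11 + k) (a(k) = (2*k)*(11 + k) = 2*k*(11 + k))
J(l, N) = 15 - l (J(l, N) = -3 + (18 - l) = 15 - l)
a(-6)*J((1*3)*2, 7) = (2*(-6)*(11 - 6))*(15 - 1*3*2) = (2*(-6)*5)*(15 - 3*2) = -60*(15 - 1*6) = -60*(15 - 6) = -60*9 = -540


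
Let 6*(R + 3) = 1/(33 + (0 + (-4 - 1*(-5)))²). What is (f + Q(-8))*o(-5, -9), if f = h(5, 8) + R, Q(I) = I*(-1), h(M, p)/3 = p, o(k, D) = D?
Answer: -17751/68 ≈ -261.04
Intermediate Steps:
h(M, p) = 3*p
Q(I) = -I
R = -611/204 (R = -3 + 1/(6*(33 + (0 + (-4 - 1*(-5)))²)) = -3 + 1/(6*(33 + (0 + (-4 + 5))²)) = -3 + 1/(6*(33 + (0 + 1)²)) = -3 + 1/(6*(33 + 1²)) = -3 + 1/(6*(33 + 1)) = -3 + (⅙)/34 = -3 + (⅙)*(1/34) = -3 + 1/204 = -611/204 ≈ -2.9951)
f = 4285/204 (f = 3*8 - 611/204 = 24 - 611/204 = 4285/204 ≈ 21.005)
(f + Q(-8))*o(-5, -9) = (4285/204 - 1*(-8))*(-9) = (4285/204 + 8)*(-9) = (5917/204)*(-9) = -17751/68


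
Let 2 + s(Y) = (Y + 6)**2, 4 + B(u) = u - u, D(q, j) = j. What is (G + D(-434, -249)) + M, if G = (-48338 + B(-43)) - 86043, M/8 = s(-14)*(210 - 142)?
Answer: -100906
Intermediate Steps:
B(u) = -4 (B(u) = -4 + (u - u) = -4 + 0 = -4)
s(Y) = -2 + (6 + Y)**2 (s(Y) = -2 + (Y + 6)**2 = -2 + (6 + Y)**2)
M = 33728 (M = 8*((-2 + (6 - 14)**2)*(210 - 142)) = 8*((-2 + (-8)**2)*68) = 8*((-2 + 64)*68) = 8*(62*68) = 8*4216 = 33728)
G = -134385 (G = (-48338 - 4) - 86043 = -48342 - 86043 = -134385)
(G + D(-434, -249)) + M = (-134385 - 249) + 33728 = -134634 + 33728 = -100906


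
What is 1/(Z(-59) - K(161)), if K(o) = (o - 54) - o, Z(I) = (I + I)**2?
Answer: 1/13978 ≈ 7.1541e-5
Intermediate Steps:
Z(I) = 4*I**2 (Z(I) = (2*I)**2 = 4*I**2)
K(o) = -54 (K(o) = (-54 + o) - o = -54)
1/(Z(-59) - K(161)) = 1/(4*(-59)**2 - 1*(-54)) = 1/(4*3481 + 54) = 1/(13924 + 54) = 1/13978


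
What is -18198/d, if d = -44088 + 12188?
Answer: 9099/15950 ≈ 0.57047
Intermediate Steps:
d = -31900
-18198/d = -18198/(-31900) = -18198*(-1/31900) = 9099/15950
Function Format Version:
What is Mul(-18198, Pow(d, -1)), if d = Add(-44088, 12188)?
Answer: Rational(9099, 15950) ≈ 0.57047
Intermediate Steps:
d = -31900
Mul(-18198, Pow(d, -1)) = Mul(-18198, Pow(-31900, -1)) = Mul(-18198, Rational(-1, 31900)) = Rational(9099, 15950)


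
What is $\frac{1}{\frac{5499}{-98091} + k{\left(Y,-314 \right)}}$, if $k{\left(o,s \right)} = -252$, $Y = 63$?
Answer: $- \frac{10899}{2747159} \approx -0.0039674$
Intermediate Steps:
$\frac{1}{\frac{5499}{-98091} + k{\left(Y,-314 \right)}} = \frac{1}{\frac{5499}{-98091} - 252} = \frac{1}{5499 \left(- \frac{1}{98091}\right) - 252} = \frac{1}{- \frac{611}{10899} - 252} = \frac{1}{- \frac{2747159}{10899}} = - \frac{10899}{2747159}$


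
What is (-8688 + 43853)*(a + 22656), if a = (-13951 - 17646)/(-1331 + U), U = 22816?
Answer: 3423190115579/4297 ≈ 7.9665e+8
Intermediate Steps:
a = -31597/21485 (a = (-13951 - 17646)/(-1331 + 22816) = -31597/21485 ≈ -1.4707)
(-8688 + 43853)*(a + 22656) = (-8688 + 43853)*(-31597/21485 + 22656) = 35165*(486732563/21485) = 3423190115579/4297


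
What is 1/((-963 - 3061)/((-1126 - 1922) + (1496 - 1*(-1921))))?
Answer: -369/4024 ≈ -0.091700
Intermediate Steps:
1/((-963 - 3061)/((-1126 - 1922) + (1496 - 1*(-1921)))) = 1/(-4024/(-3048 + (1496 + 1921))) = 1/(-4024/(-3048 + 3417)) = 1/(-4024/369) = -369/4024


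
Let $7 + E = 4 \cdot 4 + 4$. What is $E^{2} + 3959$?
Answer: $4128$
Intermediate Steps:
$E = 13$ ($E = -7 + \left(4 \cdot 4 + 4\right) = -7 + \left(16 + 4\right) = -7 + 20 = 13$)
$E^{2} + 3959 = 13^{2} + 3959 = 169 + 3959 = 4128$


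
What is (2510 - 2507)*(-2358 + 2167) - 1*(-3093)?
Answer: 2520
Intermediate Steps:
(2510 - 2507)*(-2358 + 2167) - 1*(-3093) = 3*(-191) + 3093 = -573 + 3093 = 2520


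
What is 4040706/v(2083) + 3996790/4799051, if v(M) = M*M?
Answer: 36733182336316/20822549594339 ≈ 1.7641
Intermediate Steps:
v(M) = M²
4040706/v(2083) + 3996790/4799051 = 4040706/(2083²) + 3996790/4799051 = 4040706/4338889 + 3996790*(1/4799051) = 4040706*(1/4338889) + 3996790/4799051 = 4040706/4338889 + 3996790/4799051 = 36733182336316/20822549594339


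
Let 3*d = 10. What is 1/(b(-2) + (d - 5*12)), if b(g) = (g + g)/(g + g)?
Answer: -3/167 ≈ -0.017964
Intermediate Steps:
d = 10/3 (d = (⅓)*10 = 10/3 ≈ 3.3333)
b(g) = 1 (b(g) = (2*g)/((2*g)) = (2*g)*(1/(2*g)) = 1)
1/(b(-2) + (d - 5*12)) = 1/(1 + (10/3 - 5*12)) = 1/(1 + (10/3 - 60)) = 1/(1 - 170/3) = 1/(-167/3) = -3/167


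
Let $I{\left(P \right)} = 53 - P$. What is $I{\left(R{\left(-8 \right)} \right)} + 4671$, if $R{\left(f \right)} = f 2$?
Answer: $4740$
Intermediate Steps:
$R{\left(f \right)} = 2 f$
$I{\left(R{\left(-8 \right)} \right)} + 4671 = \left(53 - 2 \left(-8\right)\right) + 4671 = \left(53 - -16\right) + 4671 = \left(53 + 16\right) + 4671 = 69 + 4671 = 4740$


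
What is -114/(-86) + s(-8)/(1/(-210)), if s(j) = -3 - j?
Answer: -45093/43 ≈ -1048.7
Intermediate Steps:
-114/(-86) + s(-8)/(1/(-210)) = -114/(-86) + (-3 - 1*(-8))/(1/(-210)) = -114*(-1/86) + (-3 + 8)/(-1/210) = 57/43 + 5*(-210) = 57/43 - 1050 = -45093/43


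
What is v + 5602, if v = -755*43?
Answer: -26863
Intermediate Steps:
v = -32465
v + 5602 = -32465 + 5602 = -26863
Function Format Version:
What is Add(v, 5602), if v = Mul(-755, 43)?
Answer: -26863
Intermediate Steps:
v = -32465
Add(v, 5602) = Add(-32465, 5602) = -26863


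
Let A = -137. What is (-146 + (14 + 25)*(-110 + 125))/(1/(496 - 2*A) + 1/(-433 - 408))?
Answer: 284283230/71 ≈ 4.0040e+6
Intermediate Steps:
(-146 + (14 + 25)*(-110 + 125))/(1/(496 - 2*A) + 1/(-433 - 408)) = (-146 + (14 + 25)*(-110 + 125))/(1/(496 - 2*(-137)) + 1/(-433 - 408)) = (-146 + 39*15)/(1/(496 + 274) + 1/(-841)) = (-146 + 585)/(1/770 - 1/841) = 439/(1/770 - 1/841) = 439/(71/647570) = 439*(647570/71) = 284283230/71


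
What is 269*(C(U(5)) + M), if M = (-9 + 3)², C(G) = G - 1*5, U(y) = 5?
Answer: 9684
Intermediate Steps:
C(G) = -5 + G (C(G) = G - 5 = -5 + G)
M = 36 (M = (-6)² = 36)
269*(C(U(5)) + M) = 269*((-5 + 5) + 36) = 269*(0 + 36) = 269*36 = 9684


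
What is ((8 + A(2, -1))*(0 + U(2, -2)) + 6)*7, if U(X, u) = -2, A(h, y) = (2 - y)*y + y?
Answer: -14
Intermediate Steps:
A(h, y) = y + y*(2 - y) (A(h, y) = y*(2 - y) + y = y + y*(2 - y))
((8 + A(2, -1))*(0 + U(2, -2)) + 6)*7 = ((8 - (3 - 1*(-1)))*(0 - 2) + 6)*7 = ((8 - (3 + 1))*(-2) + 6)*7 = ((8 - 1*4)*(-2) + 6)*7 = ((8 - 4)*(-2) + 6)*7 = (4*(-2) + 6)*7 = (-8 + 6)*7 = -2*7 = -14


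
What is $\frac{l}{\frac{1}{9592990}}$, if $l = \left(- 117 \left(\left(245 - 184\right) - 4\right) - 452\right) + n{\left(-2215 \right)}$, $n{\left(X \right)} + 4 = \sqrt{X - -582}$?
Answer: $-68350053750 + 9592990 i \sqrt{1633} \approx -6.835 \cdot 10^{10} + 3.8766 \cdot 10^{8} i$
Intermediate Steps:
$n{\left(X \right)} = -4 + \sqrt{582 + X}$ ($n{\left(X \right)} = -4 + \sqrt{X - -582} = -4 + \sqrt{X + 582} = -4 + \sqrt{582 + X}$)
$l = -7125 + i \sqrt{1633}$ ($l = \left(- 117 \left(\left(245 - 184\right) - 4\right) - 452\right) - \left(4 - \sqrt{582 - 2215}\right) = \left(- 117 \left(61 - 4\right) - 452\right) - \left(4 - \sqrt{-1633}\right) = \left(\left(-117\right) 57 - 452\right) - \left(4 - i \sqrt{1633}\right) = \left(-6669 - 452\right) - \left(4 - i \sqrt{1633}\right) = -7121 - \left(4 - i \sqrt{1633}\right) = -7125 + i \sqrt{1633} \approx -7125.0 + 40.41 i$)
$\frac{l}{\frac{1}{9592990}} = \frac{-7125 + i \sqrt{1633}}{\frac{1}{9592990}} = \left(-7125 + i \sqrt{1633}\right) \frac{1}{\frac{1}{9592990}} = \left(-7125 + i \sqrt{1633}\right) 9592990 = -68350053750 + 9592990 i \sqrt{1633}$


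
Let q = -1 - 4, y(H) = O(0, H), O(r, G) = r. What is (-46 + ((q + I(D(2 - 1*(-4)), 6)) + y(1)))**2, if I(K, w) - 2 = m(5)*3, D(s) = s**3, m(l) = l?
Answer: 1156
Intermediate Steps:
y(H) = 0
I(K, w) = 17 (I(K, w) = 2 + 5*3 = 2 + 15 = 17)
q = -5
(-46 + ((q + I(D(2 - 1*(-4)), 6)) + y(1)))**2 = (-46 + ((-5 + 17) + 0))**2 = (-46 + (12 + 0))**2 = (-46 + 12)**2 = (-34)**2 = 1156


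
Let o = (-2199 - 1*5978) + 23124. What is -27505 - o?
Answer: -42452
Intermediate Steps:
o = 14947 (o = (-2199 - 5978) + 23124 = -8177 + 23124 = 14947)
-27505 - o = -27505 - 1*14947 = -27505 - 14947 = -42452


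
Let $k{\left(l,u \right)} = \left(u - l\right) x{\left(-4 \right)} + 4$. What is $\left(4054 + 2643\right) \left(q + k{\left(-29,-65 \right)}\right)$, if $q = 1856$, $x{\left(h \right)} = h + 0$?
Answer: $13420788$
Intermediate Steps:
$x{\left(h \right)} = h$
$k{\left(l,u \right)} = 4 - 4 u + 4 l$ ($k{\left(l,u \right)} = \left(u - l\right) \left(-4\right) + 4 = \left(- 4 u + 4 l\right) + 4 = 4 - 4 u + 4 l$)
$\left(4054 + 2643\right) \left(q + k{\left(-29,-65 \right)}\right) = \left(4054 + 2643\right) \left(1856 + \left(4 - -260 + 4 \left(-29\right)\right)\right) = 6697 \left(1856 + \left(4 + 260 - 116\right)\right) = 6697 \left(1856 + 148\right) = 6697 \cdot 2004 = 13420788$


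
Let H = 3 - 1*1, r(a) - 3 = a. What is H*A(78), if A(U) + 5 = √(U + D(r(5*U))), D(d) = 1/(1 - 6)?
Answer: -10 + 2*√1945/5 ≈ 7.6409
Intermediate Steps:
r(a) = 3 + a
H = 2 (H = 3 - 1 = 2)
D(d) = -⅕ (D(d) = 1/(-5) = -⅕)
A(U) = -5 + √(-⅕ + U) (A(U) = -5 + √(U - ⅕) = -5 + √(-⅕ + U))
H*A(78) = 2*(-5 + √(-5 + 25*78)/5) = 2*(-5 + √(-5 + 1950)/5) = 2*(-5 + √1945/5) = -10 + 2*√1945/5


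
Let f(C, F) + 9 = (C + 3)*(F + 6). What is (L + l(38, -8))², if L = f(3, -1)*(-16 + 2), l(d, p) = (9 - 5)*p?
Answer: 106276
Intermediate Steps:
f(C, F) = -9 + (3 + C)*(6 + F) (f(C, F) = -9 + (C + 3)*(F + 6) = -9 + (3 + C)*(6 + F))
l(d, p) = 4*p
L = -294 (L = (9 + 3*(-1) + 6*3 + 3*(-1))*(-16 + 2) = (9 - 3 + 18 - 3)*(-14) = 21*(-14) = -294)
(L + l(38, -8))² = (-294 + 4*(-8))² = (-294 - 32)² = (-326)² = 106276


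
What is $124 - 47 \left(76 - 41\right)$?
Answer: $-1521$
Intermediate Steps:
$124 - 47 \left(76 - 41\right) = 124 - 1645 = -1521$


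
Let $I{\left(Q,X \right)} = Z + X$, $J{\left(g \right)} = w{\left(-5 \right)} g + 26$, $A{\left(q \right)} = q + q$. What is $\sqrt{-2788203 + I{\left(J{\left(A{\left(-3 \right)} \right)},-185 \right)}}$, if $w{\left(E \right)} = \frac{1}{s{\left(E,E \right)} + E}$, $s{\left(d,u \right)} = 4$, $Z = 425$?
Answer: $i \sqrt{2787963} \approx 1669.7 i$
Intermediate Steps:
$w{\left(E \right)} = \frac{1}{4 + E}$
$A{\left(q \right)} = 2 q$
$J{\left(g \right)} = 26 - g$ ($J{\left(g \right)} = \frac{g}{4 - 5} + 26 = \frac{g}{-1} + 26 = - g + 26 = 26 - g$)
$I{\left(Q,X \right)} = 425 + X$
$\sqrt{-2788203 + I{\left(J{\left(A{\left(-3 \right)} \right)},-185 \right)}} = \sqrt{-2788203 + \left(425 - 185\right)} = \sqrt{-2788203 + 240} = \sqrt{-2787963} = i \sqrt{2787963}$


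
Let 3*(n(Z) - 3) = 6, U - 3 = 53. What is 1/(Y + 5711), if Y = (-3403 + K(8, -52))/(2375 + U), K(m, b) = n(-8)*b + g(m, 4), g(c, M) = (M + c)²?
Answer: 143/816466 ≈ 0.00017514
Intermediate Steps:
U = 56 (U = 3 + 53 = 56)
n(Z) = 5 (n(Z) = 3 + (⅓)*6 = 3 + 2 = 5)
K(m, b) = (4 + m)² + 5*b (K(m, b) = 5*b + (4 + m)² = (4 + m)² + 5*b)
Y = -207/143 (Y = (-3403 + ((4 + 8)² + 5*(-52)))/(2375 + 56) = (-3403 + (12² - 260))/2431 = (-3403 + (144 - 260))*(1/2431) = (-3403 - 116)*(1/2431) = -3519*1/2431 = -207/143 ≈ -1.4476)
1/(Y + 5711) = 1/(-207/143 + 5711) = 1/(816466/143) = 143/816466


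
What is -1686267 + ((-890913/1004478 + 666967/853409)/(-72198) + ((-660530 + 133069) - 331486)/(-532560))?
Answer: -3500871694261947483394573/2076109561977983760 ≈ -1.6863e+6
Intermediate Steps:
-1686267 + ((-890913/1004478 + 666967/853409)/(-72198) + ((-660530 + 133069) - 331486)/(-532560)) = -1686267 + ((-890913*1/1004478 + 666967*(1/853409))*(-1/72198) + (-527461 - 331486)*(-1/532560)) = -1686267 + ((-296971/334826 + 666967/853409)*(-1/72198) - 858947*(-1/532560)) = -1686267 + (-30119831397/285743521834*(-1/72198) + 858947/532560) = -1686267 + (1115549311/764078177384116 + 858947/532560) = -1686267 + 3348485981257629347/2076109561977983760 = -3500871694261947483394573/2076109561977983760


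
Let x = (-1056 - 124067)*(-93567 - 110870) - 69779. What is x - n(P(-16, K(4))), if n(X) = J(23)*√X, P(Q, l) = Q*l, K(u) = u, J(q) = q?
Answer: 25579700972 - 184*I ≈ 2.558e+10 - 184.0*I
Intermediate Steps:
x = 25579700972 (x = -125123*(-204437) - 69779 = 25579770751 - 69779 = 25579700972)
n(X) = 23*√X
x - n(P(-16, K(4))) = 25579700972 - 23*√(-16*4) = 25579700972 - 23*√(-64) = 25579700972 - 23*8*I = 25579700972 - 184*I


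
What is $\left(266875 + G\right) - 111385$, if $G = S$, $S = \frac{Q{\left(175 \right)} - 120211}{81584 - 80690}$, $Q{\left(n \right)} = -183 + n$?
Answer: $\frac{46295947}{298} \approx 1.5536 \cdot 10^{5}$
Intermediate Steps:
$S = - \frac{40073}{298}$ ($S = \frac{\left(-183 + 175\right) - 120211}{81584 - 80690} = \frac{-8 - 120211}{894} = \left(-120219\right) \frac{1}{894} = - \frac{40073}{298} \approx -134.47$)
$G = - \frac{40073}{298} \approx -134.47$
$\left(266875 + G\right) - 111385 = \left(266875 - \frac{40073}{298}\right) - 111385 = \frac{79488677}{298} - 111385 = \frac{46295947}{298}$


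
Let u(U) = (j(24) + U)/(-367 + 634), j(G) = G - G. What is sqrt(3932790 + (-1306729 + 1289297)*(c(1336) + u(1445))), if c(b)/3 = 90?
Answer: I*sqrt(61892519730)/267 ≈ 931.77*I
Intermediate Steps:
j(G) = 0
c(b) = 270 (c(b) = 3*90 = 270)
u(U) = U/267 (u(U) = (0 + U)/(-367 + 634) = U/267)
sqrt(3932790 + (-1306729 + 1289297)*(c(1336) + u(1445))) = sqrt(3932790 + (-1306729 + 1289297)*(270 + (1/267)*1445)) = sqrt(3932790 - 17432*(270 + 1445/267)) = sqrt(3932790 - 17432*73535/267) = sqrt(3932790 - 1281862120/267) = sqrt(-231807190/267) = I*sqrt(61892519730)/267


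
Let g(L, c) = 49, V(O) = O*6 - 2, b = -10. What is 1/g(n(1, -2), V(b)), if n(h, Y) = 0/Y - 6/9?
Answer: 1/49 ≈ 0.020408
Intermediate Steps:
V(O) = -2 + 6*O (V(O) = 6*O - 2 = -2 + 6*O)
n(h, Y) = -2/3 (n(h, Y) = 0 - 6*1/9 = 0 - 2/3 = -2/3)
1/g(n(1, -2), V(b)) = 1/49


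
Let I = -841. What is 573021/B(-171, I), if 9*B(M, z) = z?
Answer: -5157189/841 ≈ -6132.2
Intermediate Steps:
B(M, z) = z/9
573021/B(-171, I) = 573021/(((1/9)*(-841))) = 573021/(-841/9) = 573021*(-9/841) = -5157189/841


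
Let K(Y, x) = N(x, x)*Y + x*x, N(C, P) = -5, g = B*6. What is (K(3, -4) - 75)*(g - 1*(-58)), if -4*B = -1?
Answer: -4403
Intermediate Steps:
B = 1/4 (B = -1/4*(-1) = 1/4 ≈ 0.25000)
g = 3/2 (g = (1/4)*6 = 3/2 ≈ 1.5000)
K(Y, x) = x**2 - 5*Y (K(Y, x) = -5*Y + x*x = -5*Y + x**2 = x**2 - 5*Y)
(K(3, -4) - 75)*(g - 1*(-58)) = (((-4)**2 - 5*3) - 75)*(3/2 - 1*(-58)) = ((16 - 15) - 75)*(3/2 + 58) = (1 - 75)*(119/2) = -74*119/2 = -4403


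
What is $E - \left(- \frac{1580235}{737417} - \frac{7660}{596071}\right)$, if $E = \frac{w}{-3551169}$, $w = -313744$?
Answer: $\frac{3502926895233952553}{1560926591881631583} \approx 2.2441$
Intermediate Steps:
$E = \frac{313744}{3551169}$ ($E = - \frac{313744}{-3551169} = \left(-313744\right) \left(- \frac{1}{3551169}\right) = \frac{313744}{3551169} \approx 0.088349$)
$E - \left(- \frac{1580235}{737417} - \frac{7660}{596071}\right) = \frac{313744}{3551169} - \left(- \frac{1580235}{737417} - \frac{7660}{596071}\right) = \frac{313744}{3551169} - - \frac{947580870905}{439552888607} = \frac{313744}{3551169} + \left(\frac{7660}{596071} + \frac{1580235}{737417}\right) = \frac{313744}{3551169} + \frac{947580870905}{439552888607} = \frac{3502926895233952553}{1560926591881631583}$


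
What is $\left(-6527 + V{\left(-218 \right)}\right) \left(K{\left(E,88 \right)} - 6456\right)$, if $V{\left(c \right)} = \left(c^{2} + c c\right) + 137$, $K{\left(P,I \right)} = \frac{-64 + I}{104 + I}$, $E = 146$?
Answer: $- \frac{2289459863}{4} \approx -5.7236 \cdot 10^{8}$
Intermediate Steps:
$K{\left(P,I \right)} = \frac{-64 + I}{104 + I}$
$V{\left(c \right)} = 137 + 2 c^{2}$ ($V{\left(c \right)} = \left(c^{2} + c^{2}\right) + 137 = 2 c^{2} + 137 = 137 + 2 c^{2}$)
$\left(-6527 + V{\left(-218 \right)}\right) \left(K{\left(E,88 \right)} - 6456\right) = \left(-6527 + \left(137 + 2 \left(-218\right)^{2}\right)\right) \left(\frac{-64 + 88}{104 + 88} - 6456\right) = \left(-6527 + \left(137 + 2 \cdot 47524\right)\right) \left(\frac{1}{192} \cdot 24 - 6456\right) = \left(-6527 + \left(137 + 95048\right)\right) \left(\frac{1}{192} \cdot 24 - 6456\right) = \left(-6527 + 95185\right) \left(\frac{1}{8} - 6456\right) = 88658 \left(- \frac{51647}{8}\right) = - \frac{2289459863}{4}$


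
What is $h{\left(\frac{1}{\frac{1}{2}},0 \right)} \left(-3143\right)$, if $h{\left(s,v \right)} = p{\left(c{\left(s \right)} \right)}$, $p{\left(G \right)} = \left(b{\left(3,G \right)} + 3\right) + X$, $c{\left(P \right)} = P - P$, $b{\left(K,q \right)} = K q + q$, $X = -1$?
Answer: $-6286$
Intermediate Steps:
$b{\left(K,q \right)} = q + K q$
$c{\left(P \right)} = 0$
$p{\left(G \right)} = 2 + 4 G$ ($p{\left(G \right)} = \left(G \left(1 + 3\right) + 3\right) - 1 = \left(G 4 + 3\right) - 1 = \left(4 G + 3\right) - 1 = \left(3 + 4 G\right) - 1 = 2 + 4 G$)
$h{\left(s,v \right)} = 2$ ($h{\left(s,v \right)} = 2 + 4 \cdot 0 = 2 + 0 = 2$)
$h{\left(\frac{1}{\frac{1}{2}},0 \right)} \left(-3143\right) = 2 \left(-3143\right) = -6286$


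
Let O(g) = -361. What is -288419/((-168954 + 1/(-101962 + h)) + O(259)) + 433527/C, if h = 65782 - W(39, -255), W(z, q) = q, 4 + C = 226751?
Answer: 4986417554836677/1379220684083872 ≈ 3.6154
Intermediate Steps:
C = 226747 (C = -4 + 226751 = 226747)
h = 66037 (h = 65782 - 1*(-255) = 65782 + 255 = 66037)
-288419/((-168954 + 1/(-101962 + h)) + O(259)) + 433527/C = -288419/((-168954 + 1/(-101962 + 66037)) - 361) + 433527/226747 = -288419/((-168954 + 1/(-35925)) - 361) + 433527*(1/226747) = -288419/((-168954 - 1/35925) - 361) + 433527/226747 = -288419/(-6069672451/35925 - 361) + 433527/226747 = -288419/(-6082641376/35925) + 433527/226747 = -288419*(-35925/6082641376) + 433527/226747 = 10361452575/6082641376 + 433527/226747 = 4986417554836677/1379220684083872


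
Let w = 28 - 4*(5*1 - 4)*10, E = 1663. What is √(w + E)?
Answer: √1651 ≈ 40.633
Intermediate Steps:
w = -12 (w = 28 - 4*(5 - 4)*10 = 28 - 4*1*10 = 28 - 4*10 = 28 - 40 = -12)
√(w + E) = √(-12 + 1663) = √1651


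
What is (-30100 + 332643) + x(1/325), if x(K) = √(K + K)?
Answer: 302543 + √26/65 ≈ 3.0254e+5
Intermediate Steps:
x(K) = √2*√K (x(K) = √(2*K) = √2*√K)
(-30100 + 332643) + x(1/325) = (-30100 + 332643) + √2*√(1/325) = 302543 + √2*√(1/325) = 302543 + √2*(√13/65) = 302543 + √26/65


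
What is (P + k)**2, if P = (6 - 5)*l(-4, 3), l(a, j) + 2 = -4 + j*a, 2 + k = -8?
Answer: 784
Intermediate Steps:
k = -10 (k = -2 - 8 = -10)
l(a, j) = -6 + a*j (l(a, j) = -2 + (-4 + j*a) = -2 + (-4 + a*j) = -6 + a*j)
P = -18 (P = (6 - 5)*(-6 - 4*3) = 1*(-6 - 12) = 1*(-18) = -18)
(P + k)**2 = (-18 - 10)**2 = (-28)**2 = 784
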